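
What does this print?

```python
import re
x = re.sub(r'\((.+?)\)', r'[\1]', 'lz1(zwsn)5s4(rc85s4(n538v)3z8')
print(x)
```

A `+?`/`*?`/`{m,n}?` starts at its minimum and grows only as far as needed for what follows to match.
Matches: at [3:9] → '(zwsn)'; at [12:26] → '(rc85s4(n538v)'.
Each match is replaced using the text its own group 1 captured.

lz1[zwsn]5s4[rc85s4(n538v]3z8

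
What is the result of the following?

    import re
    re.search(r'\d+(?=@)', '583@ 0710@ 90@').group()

'583'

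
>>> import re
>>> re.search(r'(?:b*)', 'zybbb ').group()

''

Pattern: zero or more of a literal 'b' (non-capturing group).
Unlike `match`, `search` isn't anchored — it looks for the pattern anywhere in the string.
The match spans [0:0] → ''.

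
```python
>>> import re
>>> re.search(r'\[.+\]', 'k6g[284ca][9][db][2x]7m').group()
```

`re.search` scans for the first position where the pattern succeeds.
The match spans [3:21] → '[284ca][9][db][2x]'.

'[284ca][9][db][2x]'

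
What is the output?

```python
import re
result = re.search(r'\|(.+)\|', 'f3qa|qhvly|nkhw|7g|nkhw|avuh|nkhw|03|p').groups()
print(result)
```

`re.search` tries every starting position until one works.
The match spans [4:37] → '|qhvly|nkhw|7g|nkhw|avuh|nkhw|03|'.
Captured: group 1 = 'qhvly|nkhw|7g|nkhw|avuh|nkhw|03'.

('qhvly|nkhw|7g|nkhw|avuh|nkhw|03',)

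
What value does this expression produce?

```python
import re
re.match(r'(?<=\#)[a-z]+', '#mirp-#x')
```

Because the assertion is zero-width, the text it checks is not consumed and won't appear in the result.
`match` is anchored at position 0; if the pattern doesn't fit there, it returns None.
Here the pattern fails at index 0, so the call returns None.

None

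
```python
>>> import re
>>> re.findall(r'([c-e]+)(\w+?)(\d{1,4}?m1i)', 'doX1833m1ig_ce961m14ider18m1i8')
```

[('d', 'oX', '1833m1i'), ('ce', '961m14ider', '18m1i')]

Pattern: one or more of a character in [c-e] (captured); then one or more of a word character (lazy) (captured); then 1 to 4 of a digit (lazy), then the literal 'm1i' (captured).
Matches: at [0:10] match 'doX1833m1i', groups = ('d', 'oX', '1833m1i'); at [12:29] match 'ce961m14ider18m1i', groups = ('ce', '961m14ider', '18m1i').
3 groups means each result is a tuple of 3 captured strings — 2 here.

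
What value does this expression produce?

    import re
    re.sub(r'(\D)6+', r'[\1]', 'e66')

'[e]'

This matches a non-digit (captured); then one or more of a literal '6'.
Each match is replaced using the text its own group 1 captured.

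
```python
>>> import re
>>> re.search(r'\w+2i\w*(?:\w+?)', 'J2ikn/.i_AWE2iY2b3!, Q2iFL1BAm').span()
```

The pattern matches one or more of a word character; then the literal '2i', then zero or more of a word character; then one or more of a word character (lazy) (non-capturing group).
`re.search` tries every starting position until one works.
The match spans [0:5] → 'J2ikn'.

(0, 5)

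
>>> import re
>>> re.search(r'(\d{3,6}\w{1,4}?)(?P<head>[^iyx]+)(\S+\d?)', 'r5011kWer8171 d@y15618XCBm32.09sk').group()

'5011kWer8171 d@y15618XCBm32.09sk'

This matches 3 to 6 of a digit, then 1 to 4 of a word character (lazy) (captured); then one or more of any character except [iyx] (captured as 'head'); then one or more of a non-whitespace character, then optionally a digit (captured).
Unlike `match`, `search` isn't anchored — it looks for the pattern anywhere in the string.
The match spans [1:33] → '5011kWer8171 d@y15618XCBm32.09sk'.
Captured: group 1 = '5011k', group 2 = 'Wer8171 d@', group 3 = 'y15618XCBm32.09sk'.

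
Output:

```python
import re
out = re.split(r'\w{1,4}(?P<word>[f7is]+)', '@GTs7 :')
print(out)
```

The pattern matches 1 to 4 of a word character; then one or more of one of [f7is] (captured as 'word').
Matches to split on: at [1:5] → 'GTs7'.
Because the pattern has a capturing group, `split` also inserts each captured text between the pieces.

['@', '7', ' :']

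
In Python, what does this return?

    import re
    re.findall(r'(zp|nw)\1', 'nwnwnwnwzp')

['nw', 'nw']

A backreference is literal: `\1` must see the identical characters the first group matched.
Scanning left to right: at [0:4] match 'nwnw', group 1 = 'nw'; at [4:8] match 'nwnw', group 1 = 'nw'.
With a single group, `findall` returns only what that group captured — 2 items.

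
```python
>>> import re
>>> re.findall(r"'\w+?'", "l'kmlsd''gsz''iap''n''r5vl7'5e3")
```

["'kmlsd'", "'gsz'", "'iap'", "'n'", "'r5vl7'"]

Matches: at [1:8] → "'kmlsd'"; at [8:13] → "'gsz'"; at [13:18] → "'iap'"; at [18:21] → "'n'"; at [21:28] → "'r5vl7'".
Since nothing is captured, `findall` lists the 5 matched substrings directly.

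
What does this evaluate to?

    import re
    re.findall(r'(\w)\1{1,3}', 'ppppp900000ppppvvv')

`\1` has to match the exact text group 1 already captured.
With a single group, `findall` returns only what that group captured — 4 items.

['p', '0', 'p', 'v']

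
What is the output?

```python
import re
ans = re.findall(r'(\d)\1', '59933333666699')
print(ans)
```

['9', '3', '3', '6', '6', '9']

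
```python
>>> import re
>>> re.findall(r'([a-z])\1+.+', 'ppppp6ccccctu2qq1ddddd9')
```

['p']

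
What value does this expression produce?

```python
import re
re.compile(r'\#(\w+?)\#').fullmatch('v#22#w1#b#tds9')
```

None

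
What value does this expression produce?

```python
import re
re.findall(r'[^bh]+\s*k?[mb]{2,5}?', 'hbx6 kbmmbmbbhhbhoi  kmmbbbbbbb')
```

Lazy quantifiers expand one character at a time until the remainder of the pattern can match.
No capturing groups, so `findall` returns the 3 full match strings.

['x6 kbm', 'mbm', 'oi  kmmbb']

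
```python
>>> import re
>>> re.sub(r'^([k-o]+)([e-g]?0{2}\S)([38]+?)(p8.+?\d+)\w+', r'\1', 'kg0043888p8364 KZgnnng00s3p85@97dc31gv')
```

'k KZgnnng00s3p85@97dc31gv'

The pattern matches anchored at the start of the string; then one or more of a character in [k-o] (captured); then optionally a character in [e-g], then exactly 2 of a literal '0', then a non-whitespace character (captured); then one or more of one of [38] (lazy) (captured); then the literal 'p8', then one or more of any character (lazy), then one or more of a digit (captured); then one or more of a word character.
Matches: at [0:14] → 'kg0043888p8364'.
Each match is replaced using the text its own group 1 captured.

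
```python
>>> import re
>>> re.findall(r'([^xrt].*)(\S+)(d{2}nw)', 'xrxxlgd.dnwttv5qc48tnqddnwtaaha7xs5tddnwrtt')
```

[('lgd.dnwttv5qc48tnqddnwtaaha7xs5', 't', 'ddnw')]

The pattern matches any character except [xrt], then zero or more of any character (captured); then one or more of a non-whitespace character (captured); then exactly 2 of the literal 'd', then the literal 'nw' (captured).
Scanning left to right: at [4:40] match 'lgd.dnwttv5qc48tnqddnwtaaha7xs5tddnw', groups = ('lgd.dnwttv5qc48tnqddnwtaaha7xs5', 't', 'ddnw').
3 groups means the one result is a tuple of 3 captured strings — 1 here.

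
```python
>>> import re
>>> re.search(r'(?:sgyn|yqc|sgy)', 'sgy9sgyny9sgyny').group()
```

'sgy'

`search` walks the string left to right and returns the first match it finds.
The match spans [0:3] → 'sgy'.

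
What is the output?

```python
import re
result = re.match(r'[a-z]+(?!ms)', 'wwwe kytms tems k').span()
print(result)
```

(0, 4)

The negative lookaround is zero-width — it rules out positions where the adjacent text would match, without consuming anything.
`re.match` won't scan ahead — the pattern has to work from the very first character.
The match spans [0:4] → 'wwwe'.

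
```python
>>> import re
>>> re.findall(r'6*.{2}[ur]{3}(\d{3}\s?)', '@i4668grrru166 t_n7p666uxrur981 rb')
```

['166 ', '981 ']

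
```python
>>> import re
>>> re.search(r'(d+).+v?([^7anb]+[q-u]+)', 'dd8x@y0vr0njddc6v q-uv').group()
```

This matches one or more of a literal 'd' (captured); then one or more of any character, then optionally a literal 'v'; then one or more of any character except [7anb], then one or more of a character in [q-u] (captured).
`re.search` tries every starting position until one works.
The match spans [0:21] → 'dd8x@y0vr0njddc6v q-u'.
Captured: group 1 = 'dd', group 2 = '-u'.

'dd8x@y0vr0njddc6v q-u'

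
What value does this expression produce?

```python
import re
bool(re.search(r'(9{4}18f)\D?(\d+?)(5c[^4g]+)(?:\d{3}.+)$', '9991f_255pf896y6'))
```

False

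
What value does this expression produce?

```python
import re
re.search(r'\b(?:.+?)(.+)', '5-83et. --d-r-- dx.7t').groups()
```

Pattern: a word boundary (`\b`, zero-width); then one or more of any character (lazy) (non-capturing group); then one or more of any character (captured).
Because the quantifier is non-greedy, it stops expanding at the earliest point where the rest of the pattern can succeed.
`re.search` scans for the first position where the pattern succeeds.
The match spans [0:21] → '5-83et. --d-r-- dx.7t'.
Captured: group 1 = '-83et. --d-r-- dx.7t'.

('-83et. --d-r-- dx.7t',)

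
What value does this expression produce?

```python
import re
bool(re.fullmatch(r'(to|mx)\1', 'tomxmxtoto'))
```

False

`re.fullmatch` requires the pattern to consume the entire string.
Here the pattern can't cover the whole string, so the call returns None, and `bool(None)` is False.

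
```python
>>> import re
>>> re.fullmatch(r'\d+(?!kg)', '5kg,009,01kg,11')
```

None

A negative assertion filters positions out without eating any characters.
For `fullmatch`, every character of the input must be accounted for by the pattern.
Here the string isn't matched end-to-end, so the call returns None.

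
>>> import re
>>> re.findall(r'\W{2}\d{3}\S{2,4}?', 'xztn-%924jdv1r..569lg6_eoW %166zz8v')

Lazy quantifiers expand one character at a time until the remainder of the pattern can match.
No capturing groups, so `findall` returns the 3 full match strings.

['-%924jd', '..569lg', ' %166zz']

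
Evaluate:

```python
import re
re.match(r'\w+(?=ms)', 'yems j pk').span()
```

(0, 2)

`match` is anchored at position 0; if the pattern doesn't fit there, it returns None.
The match spans [0:2] → 'ye'.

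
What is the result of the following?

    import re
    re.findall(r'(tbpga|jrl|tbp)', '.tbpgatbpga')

['tbpga', 'tbpga']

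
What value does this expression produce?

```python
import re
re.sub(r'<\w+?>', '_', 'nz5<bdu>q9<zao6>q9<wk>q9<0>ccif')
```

Matches: at [3:8] → '<bdu>'; at [10:16] → '<zao6>'; at [18:22] → '<wk>'; at [24:27] → '<0>'.
`sub` substitutes '_' at each match site.

'nz5_q9_q9_q9_ccif'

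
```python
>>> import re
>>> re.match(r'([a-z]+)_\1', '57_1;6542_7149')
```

None

The backreference `\1` re-matches whatever the first group consumed, character for character.
`match` is anchored at position 0; if the pattern doesn't fit there, it returns None.
Here position 0 doesn't satisfy it, so the call returns None.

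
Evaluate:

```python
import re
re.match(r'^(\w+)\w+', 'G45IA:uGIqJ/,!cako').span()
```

(0, 5)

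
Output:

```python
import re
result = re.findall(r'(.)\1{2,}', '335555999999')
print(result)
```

['5', '9']

`\1` has to match the exact text group 1 already captured.
Scanning left to right: at [2:6] match '5555', group 1 = '5'; at [6:12] match '999999', group 1 = '9'.
Because there's exactly one group, `findall` drops the full match and keeps group 1 from each hit.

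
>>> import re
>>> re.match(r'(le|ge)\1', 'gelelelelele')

None

`\1` is not a pattern — it's the concrete string captured by group 1, re-applied verbatim.
With `match`, the pattern is implicitly anchored at the beginning.
Here position 0 doesn't satisfy it, so the call returns None.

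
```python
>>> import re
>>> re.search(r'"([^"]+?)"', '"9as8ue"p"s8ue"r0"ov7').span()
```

Unlike `match`, `search` isn't anchored — it looks for the pattern anywhere in the string.
The match spans [0:8] → '"9as8ue"'.
Captured: group 1 = '9as8ue'.

(0, 8)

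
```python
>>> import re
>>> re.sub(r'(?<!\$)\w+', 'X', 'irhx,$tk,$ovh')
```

A negative assertion filters positions out without eating any characters.
Every occurrence is swapped for 'X'.

'X,$tX,$oX'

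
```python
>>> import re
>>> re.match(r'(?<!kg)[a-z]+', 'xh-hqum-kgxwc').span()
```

(0, 2)

A negative assertion filters positions out without eating any characters.
With `match`, the pattern is implicitly anchored at the beginning.
The match spans [0:2] → 'xh'.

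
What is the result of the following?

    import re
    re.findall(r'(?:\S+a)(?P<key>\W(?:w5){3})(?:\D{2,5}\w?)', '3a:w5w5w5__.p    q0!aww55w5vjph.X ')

The pattern matches one or more of a non-whitespace character, then a literal 'a' (non-capturing group); then a non-word character, then the literal 'w5' repeated 3 times (captured as 'key'); then 2 to 5 of a non-digit, then optionally a word character (non-capturing group).
Matches: at [0:14] match '3a:w5w5w5__.p ', group 1 = ':w5w5w5'.
One capturing group, so `findall` returns just the captured substring from the one match — 1 in all.

[':w5w5w5']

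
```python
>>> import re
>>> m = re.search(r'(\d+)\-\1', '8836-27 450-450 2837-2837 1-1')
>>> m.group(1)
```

'450'

After group 1 captures some text, `\1` only succeeds where that same text appears again.
`re.search` scans for the first position where the pattern succeeds.
The match spans [8:15] → '450-450'.
Captured: group 1 = '450'.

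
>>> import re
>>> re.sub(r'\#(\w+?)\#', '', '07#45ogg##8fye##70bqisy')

'07#70bqisy'

Matches: at [2:9] → '#45ogg#'; at [9:15] → '#8fye#'.
`sub` substitutes '' at each match site.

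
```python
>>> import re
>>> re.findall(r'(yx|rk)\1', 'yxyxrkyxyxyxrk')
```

`\1` has to match the exact text group 1 already captured.
`findall` collects group 1 from each match (2 total).

['yx', 'yx']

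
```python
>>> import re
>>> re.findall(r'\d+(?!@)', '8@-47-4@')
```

Because the assertion is negative and zero-width, positions next to the forbidden text are skipped.
Walking the string: at [3:5] → '47'.
`findall` yields the raw match text (1 of them) because the pattern has no groups.

['47']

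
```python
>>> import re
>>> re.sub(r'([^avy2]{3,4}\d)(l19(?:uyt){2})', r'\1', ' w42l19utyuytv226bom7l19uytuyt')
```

' w42l19utyuytv226bom7'

Each match is replaced using the text its own group 1 captured.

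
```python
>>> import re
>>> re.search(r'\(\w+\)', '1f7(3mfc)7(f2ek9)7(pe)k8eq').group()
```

The match spans [3:9] → '(3mfc)'.

'(3mfc)'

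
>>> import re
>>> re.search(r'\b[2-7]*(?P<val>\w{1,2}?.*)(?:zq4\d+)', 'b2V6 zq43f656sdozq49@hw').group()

The match spans [0:20] → 'b2V6 zq43f656sdozq49'.

'b2V6 zq43f656sdozq49'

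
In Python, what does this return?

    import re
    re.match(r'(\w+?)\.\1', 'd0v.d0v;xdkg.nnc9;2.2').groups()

`\1` has to match the exact text group 1 already captured.
`re.match` only tries the pattern at the start of the string.
The match spans [0:7] → 'd0v.d0v'.
Captured: group 1 = 'd0v'.

('d0v',)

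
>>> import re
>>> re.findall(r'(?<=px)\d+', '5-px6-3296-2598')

The lookaround is zero-width — it requires the adjacent text to match without consuming it, so the asserted text isn't part of the match.
Walking the string: at [4:5] → '6'.
Since nothing is captured, `findall` lists the 1 matched substring directly.

['6']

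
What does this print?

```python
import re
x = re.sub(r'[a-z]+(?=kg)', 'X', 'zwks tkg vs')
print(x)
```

zwks Xkg vs

The lookaround is zero-width — it requires the adjacent text to match without consuming it, so the asserted text isn't part of the match.
Every occurrence is swapped for 'X'.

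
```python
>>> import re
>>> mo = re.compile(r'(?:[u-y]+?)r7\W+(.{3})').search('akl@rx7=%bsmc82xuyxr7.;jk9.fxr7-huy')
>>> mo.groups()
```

The match spans [15:26] → 'xuyxr7.;jk9'.
Captured: group 1 = 'jk9'.

('jk9',)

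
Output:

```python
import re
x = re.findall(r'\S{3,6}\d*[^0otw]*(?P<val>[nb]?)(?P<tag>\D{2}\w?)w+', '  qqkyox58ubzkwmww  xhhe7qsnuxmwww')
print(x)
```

This matches 3 to 6 of a non-whitespace character, then zero or more of a digit, then zero or more of any character except [0otw]; then optionally one of [nb] (captured as 'val'); then exactly 2 of a non-digit, then optionally a word character (captured as 'tag'); then one or more of a literal 'w'.
Matches: at [2:18] match 'qqkyox58ubzkwmww', groups = ('', 'wmw'); at [20:34] match 'xhhe7qsnuxmwww', groups = ('', 'ww').
Multiple groups make `findall` return tuples — one 2-tuple for each match.

[('', 'wmw'), ('', 'ww')]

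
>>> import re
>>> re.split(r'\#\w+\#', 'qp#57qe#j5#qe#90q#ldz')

['qp', 'j5', '90q#ldz']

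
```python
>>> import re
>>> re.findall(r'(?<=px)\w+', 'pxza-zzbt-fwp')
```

The `(?=…)`/`(?<=…)` assertion just peeks at neighbouring text; it doesn't advance the match position.
Matches: at [2:4] → 'za'.
No capturing groups, so `findall` returns the 1 full match string.

['za']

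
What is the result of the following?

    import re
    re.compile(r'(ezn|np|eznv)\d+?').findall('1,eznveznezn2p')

['ezn']

Because there's exactly one group, `findall` drops the full match and keeps group 1 from the one hit.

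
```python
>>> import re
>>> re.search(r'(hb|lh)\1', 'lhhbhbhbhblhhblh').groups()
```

('hb',)

The match spans [2:6] → 'hbhb'.
Captured: group 1 = 'hb'.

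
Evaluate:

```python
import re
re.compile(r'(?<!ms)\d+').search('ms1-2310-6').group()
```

'2310'

Because the assertion is negative and zero-width, positions next to the forbidden text are skipped.
The match spans [4:8] → '2310'.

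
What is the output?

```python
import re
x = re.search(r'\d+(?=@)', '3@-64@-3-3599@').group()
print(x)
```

3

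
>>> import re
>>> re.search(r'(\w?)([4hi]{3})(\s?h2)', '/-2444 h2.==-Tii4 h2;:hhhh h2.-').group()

The match spans [2:9] → '2444 h2'.

'2444 h2'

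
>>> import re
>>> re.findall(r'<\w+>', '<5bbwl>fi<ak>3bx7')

No capturing groups, so `findall` returns the 2 full match strings.

['<5bbwl>', '<ak>']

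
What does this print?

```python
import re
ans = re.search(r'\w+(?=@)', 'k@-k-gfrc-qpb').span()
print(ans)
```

The positive lookaround only admits positions where the adjacent text matches; those characters stay outside the span.
`search` walks the string left to right and returns the first match it finds.
The match spans [0:1] → 'k'.

(0, 1)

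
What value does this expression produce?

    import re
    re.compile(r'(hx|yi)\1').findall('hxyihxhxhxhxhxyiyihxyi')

['hx', 'hx', 'yi']

`\1` has to match the exact text group 1 already captured.
Scanning left to right: at [4:8] match 'hxhx', group 1 = 'hx'; at [8:12] match 'hxhx', group 1 = 'hx'; at [14:18] match 'yiyi', group 1 = 'yi'.
`findall` collects group 1 from each match (3 total).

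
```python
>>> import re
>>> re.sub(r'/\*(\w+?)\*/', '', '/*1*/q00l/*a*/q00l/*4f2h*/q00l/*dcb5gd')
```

'q00lq00lq00l/*dcb5gd'

Matches: at [0:5] → '/*1*/'; at [9:14] → '/*a*/'; at [18:26] → '/*4f2h*/'.
`sub` substitutes '' at each match site.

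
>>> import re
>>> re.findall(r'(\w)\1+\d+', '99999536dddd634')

`\1` is not a pattern — it's the concrete string captured by group 1, re-applied verbatim.
Matches: at [0:8] match '99999536', group 1 = '9'; at [8:15] match 'dddd634', group 1 = 'd'.
Because there's exactly one group, `findall` drops the full match and keeps group 1 from each hit.

['9', 'd']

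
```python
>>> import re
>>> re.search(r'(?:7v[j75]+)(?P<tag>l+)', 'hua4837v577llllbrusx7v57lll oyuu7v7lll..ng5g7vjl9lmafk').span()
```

(6, 15)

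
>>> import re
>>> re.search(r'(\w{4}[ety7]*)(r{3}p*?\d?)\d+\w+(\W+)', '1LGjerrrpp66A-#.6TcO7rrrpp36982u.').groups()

('1LGje', 'rrrpp6', '-#.')

This matches exactly 4 of a word character, then zero or more of one of [ety7] (captured); then exactly 3 of the literal 'r', then zero or more of a literal 'p' (lazy), then optionally a digit (captured); then one or more of a digit; then one or more of a word character; then one or more of a non-word character (captured).
`re.search` scans for the first position where the pattern succeeds.
The match spans [0:16] → '1LGjerrrpp66A-#.'.
Captured: group 1 = '1LGje', group 2 = 'rrrpp6', group 3 = '-#.'.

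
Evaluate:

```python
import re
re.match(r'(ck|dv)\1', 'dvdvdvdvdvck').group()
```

'dvdv'

`re.match` won't scan ahead — the pattern has to work from the very first character.
The match spans [0:4] → 'dvdv'.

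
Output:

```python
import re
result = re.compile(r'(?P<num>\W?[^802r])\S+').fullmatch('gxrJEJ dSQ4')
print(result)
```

None

For `fullmatch`, every character of the input must be accounted for by the pattern.
Here the string isn't matched end-to-end, so the call returns None.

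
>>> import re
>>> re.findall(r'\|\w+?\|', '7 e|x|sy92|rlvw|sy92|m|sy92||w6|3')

['|x|', '|rlvw|', '|m|', '|w6|']

Scanning left to right: at [3:6] → '|x|'; at [10:16] → '|rlvw|'; at [20:23] → '|m|'; at [28:32] → '|w6|'.
`findall` yields the raw match text (4 of them) because the pattern has no groups.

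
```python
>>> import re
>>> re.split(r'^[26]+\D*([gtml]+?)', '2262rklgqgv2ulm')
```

This matches anchored at the start of the string; then one or more of one of [26], then zero or more of a non-digit; then one or more of one of [gtml] (lazy) (captured).
With a capturing group present, the delimiter's captured portion is kept in the result list.

['', 'g', 'v2ulm']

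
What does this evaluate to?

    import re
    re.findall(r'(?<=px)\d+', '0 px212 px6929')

Lookahead/lookbehind check context without consuming it, so the matched span excludes the asserted characters.
Scanning left to right: at [4:7] → '212'; at [10:14] → '6929'.
Since nothing is captured, `findall` lists the 2 matched substrings directly.

['212', '6929']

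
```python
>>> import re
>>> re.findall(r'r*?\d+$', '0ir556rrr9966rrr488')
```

The pattern matches zero or more of a literal 'r' (lazy); then one or more of a digit; then anchored at the end.
Matches: at [13:19] → 'rrr488'.
Since nothing is captured, `findall` lists the 1 matched substring directly.

['rrr488']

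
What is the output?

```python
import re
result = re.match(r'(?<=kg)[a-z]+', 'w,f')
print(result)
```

`re.match` won't scan ahead — the pattern has to work from the very first character.
Here position 0 doesn't satisfy it, so the call returns None.

None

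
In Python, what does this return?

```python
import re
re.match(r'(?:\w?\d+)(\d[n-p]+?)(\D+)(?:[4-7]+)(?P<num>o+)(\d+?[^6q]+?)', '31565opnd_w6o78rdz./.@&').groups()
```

('5o', 'pnd_w', 'o', '78')

The match spans [0:15] → '31565opnd_w6o78'.
Captured: group 1 = '5o', group 2 = 'pnd_w', group 3 = 'o', group 4 = '78'.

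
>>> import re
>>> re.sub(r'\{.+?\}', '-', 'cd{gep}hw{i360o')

Each match is replaced by '-'.

'cd-hw{i360o'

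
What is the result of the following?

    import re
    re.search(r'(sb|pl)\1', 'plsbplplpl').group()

'plpl'

After group 1 captures some text, `\1` only succeeds where that same text appears again.
`re.search` scans for the first position where the pattern succeeds.
The match spans [4:8] → 'plpl'.
Captured: group 1 = 'pl'.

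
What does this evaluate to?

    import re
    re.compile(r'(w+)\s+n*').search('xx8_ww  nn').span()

The match spans [4:10] → 'ww  nn'.

(4, 10)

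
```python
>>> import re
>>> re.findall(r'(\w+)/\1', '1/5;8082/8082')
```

['8082']

After group 1 captures some text, `\1` only succeeds where that same text appears again.
Walking the string: at [4:13] match '8082/8082', group 1 = '8082'.
`findall` collects group 1 from the one match (1 total).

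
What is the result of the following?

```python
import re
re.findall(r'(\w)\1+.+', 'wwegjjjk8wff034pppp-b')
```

['w']

A backreference is literal: `\1` must see the identical characters the first group matched.
Walking the string: at [0:21] match 'wwegjjjk8wff034pppp-b', group 1 = 'w'.
`findall` collects group 1 from the one match (1 total).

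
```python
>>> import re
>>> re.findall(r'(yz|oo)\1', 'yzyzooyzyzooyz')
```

`\1` is not a pattern — it's the concrete string captured by group 1, re-applied verbatim.
Scanning left to right: at [0:4] match 'yzyz', group 1 = 'yz'; at [6:10] match 'yzyz', group 1 = 'yz'.
Because there's exactly one group, `findall` drops the full match and keeps group 1 from each hit.

['yz', 'yz']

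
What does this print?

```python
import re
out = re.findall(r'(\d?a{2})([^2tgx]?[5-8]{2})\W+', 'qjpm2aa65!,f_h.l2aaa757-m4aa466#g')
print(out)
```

[('2aa', '65'), ('aa', '757'), ('4aa', '466')]

This matches optionally a digit, then exactly 2 of the literal 'a' (captured); then optionally any character except [2tgx], then exactly 2 of a character in [5-8] (captured); then one or more of a non-word character.
Matches: at [4:11] match '2aa65!,', groups = ('2aa', '65'); at [18:24] match 'aa757-', groups = ('aa', '757'); at [25:32] match '4aa466#', groups = ('4aa', '466').
`findall` packs the 2 group values into a tuple for every match.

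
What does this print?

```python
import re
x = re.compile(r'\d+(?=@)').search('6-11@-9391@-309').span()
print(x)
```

(2, 4)

The lookaround is zero-width — it requires the adjacent text to match without consuming it, so the asserted text isn't part of the match.
`search` walks the string left to right and returns the first match it finds.
The match spans [2:4] → '11'.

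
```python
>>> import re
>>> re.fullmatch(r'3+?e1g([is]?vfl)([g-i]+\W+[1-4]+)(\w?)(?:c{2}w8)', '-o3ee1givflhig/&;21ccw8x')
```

`fullmatch` succeeds only if the pattern covers the string from start to end.
Here the string isn't matched end-to-end, so the call returns None.

None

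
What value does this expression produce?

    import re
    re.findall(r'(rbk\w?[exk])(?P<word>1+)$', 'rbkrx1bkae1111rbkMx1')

This matches the literal 'rbk', then optionally a word character, then one of [exk] (captured); then one or more of a literal '1' (captured as 'word'); then anchored at the end.
Multiple groups make `findall` return tuples — one 2-tuple for the one match.

[('rbkMx', '1')]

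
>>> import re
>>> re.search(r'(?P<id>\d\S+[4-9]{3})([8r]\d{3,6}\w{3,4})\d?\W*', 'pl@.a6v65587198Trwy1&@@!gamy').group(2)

This matches a digit, then one or more of a non-whitespace character, then exactly 3 of a character in [4-9] (captured as 'id'); then one of [8r], then 3 to 6 of a digit, then 3 to 4 of a word character (captured); then optionally a digit, then zero or more of a non-word character.
`search` walks the string left to right and returns the first match it finds.
The match spans [5:24] → '6v65587198Trwy1&@@!'.
Captured: group 1 = '6v655', group 2 = '87198Trwy'.

'87198Trwy'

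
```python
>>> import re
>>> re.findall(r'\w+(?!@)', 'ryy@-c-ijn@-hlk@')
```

['ry', 'c', 'ij', 'hl']

The negative lookaround is zero-width — it rules out positions where the adjacent text would match, without consuming anything.
`findall` yields the raw match text (4 of them) because the pattern has no groups.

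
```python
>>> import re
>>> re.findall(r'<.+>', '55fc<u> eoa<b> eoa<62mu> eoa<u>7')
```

['<u> eoa<b> eoa<62mu> eoa<u>']

No capturing groups, so `findall` returns the 1 full match string.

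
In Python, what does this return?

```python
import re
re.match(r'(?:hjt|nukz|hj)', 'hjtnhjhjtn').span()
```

`|` is ordered: at each position the engine commits to the first alternative that works.
`re.match` won't scan ahead — the pattern has to work from the very first character.
The match spans [0:3] → 'hjt'.

(0, 3)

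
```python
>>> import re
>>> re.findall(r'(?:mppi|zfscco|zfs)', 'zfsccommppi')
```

['zfscco', 'mppi']

Branches in `(...|...)` are attempted left-to-right; the first branch that allows the whole pattern to succeed is taken.
Matches: at [0:6] → 'zfscco'; at [7:11] → 'mppi'.
No capturing groups, so `findall` returns the 2 full match strings.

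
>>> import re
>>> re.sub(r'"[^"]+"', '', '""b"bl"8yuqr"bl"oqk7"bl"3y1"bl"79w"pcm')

'"blblblblpcm'

Matches: at [1:4] → '"b"'; at [6:13] → '"8yuqr"'; at [15:21] → '"oqk7"'; at [23:28] → '"3y1"'; at [30:35] → '"79w"'.
`sub` substitutes '' at each match site.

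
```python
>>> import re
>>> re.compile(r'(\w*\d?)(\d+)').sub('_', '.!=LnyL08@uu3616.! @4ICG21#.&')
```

'.!=_@_.! @_#.&'

The pattern matches zero or more of a word character, then optionally a digit (captured); then one or more of a digit (captured).
Matches: at [3:9] → 'LnyL08'; at [10:16] → 'uu3616'; at [20:26] → '4ICG21'.
Every occurrence is swapped for '_'.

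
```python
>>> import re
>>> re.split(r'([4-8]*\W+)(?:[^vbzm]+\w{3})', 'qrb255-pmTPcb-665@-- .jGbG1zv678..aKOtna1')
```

['qrb2', '55-', 'cb', '-', 'zv', '678..', '']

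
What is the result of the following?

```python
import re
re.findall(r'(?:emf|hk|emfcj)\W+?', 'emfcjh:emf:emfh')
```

With no groups in the pattern, `findall` gives back each whole match — 1 here.

['emf:']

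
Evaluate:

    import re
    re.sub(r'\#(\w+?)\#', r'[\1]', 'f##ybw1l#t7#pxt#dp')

'f#[ybw1l]t7[pxt]dp'

Matches: at [2:9] → '#ybw1l#'; at [11:16] → '#pxt#'.
The replacement refers to a captured group, so each match is rewritten using its own captured text.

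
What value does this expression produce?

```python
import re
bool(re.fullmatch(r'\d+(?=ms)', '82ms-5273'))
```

False

Because the assertion is zero-width, the text it checks is not consumed and won't appear in the result.
`fullmatch` succeeds only if the pattern covers the string from start to end.
Here the pattern can't cover the whole string, so the call returns None, and `bool(None)` is False.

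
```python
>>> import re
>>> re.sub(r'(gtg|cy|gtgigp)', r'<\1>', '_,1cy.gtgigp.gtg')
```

'_,1<cy>.<gtg>igp.<gtg>'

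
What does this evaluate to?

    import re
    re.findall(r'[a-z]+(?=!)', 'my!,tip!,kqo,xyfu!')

['my', 'tip', 'xyfu']

The lookaround is zero-width — it requires the adjacent text to match without consuming it, so the asserted text isn't part of the match.
Walking the string: at [0:2] → 'my'; at [4:7] → 'tip'; at [13:17] → 'xyfu'.
`findall` yields the raw match text (3 of them) because the pattern has no groups.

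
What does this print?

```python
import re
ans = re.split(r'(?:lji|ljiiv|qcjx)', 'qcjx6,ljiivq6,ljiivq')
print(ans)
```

['', '6,', 'ivq6,', 'ivq']

Alternation tries branches left to right and keeps the first one that lets the overall match succeed at that position.
Matches to split on: at [0:4] → 'qcjx'; at [6:9] → 'lji'; at [14:17] → 'lji'.
`split` removes every match and returns the 4 fragments in between.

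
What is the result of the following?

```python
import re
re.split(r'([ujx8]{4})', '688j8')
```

`re.split` interleaves the captured-group text with the surrounding fragments.

['6', '88j8', '']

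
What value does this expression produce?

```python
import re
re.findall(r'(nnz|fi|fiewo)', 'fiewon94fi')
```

['fi', 'fi']

The regex engine tests alternatives in the order written; an earlier branch that matches wins even if a later one would match more.
Matches: at [0:2] match 'fi', group 1 = 'fi'; at [8:10] match 'fi', group 1 = 'fi'.
`findall` collects group 1 from each match (2 total).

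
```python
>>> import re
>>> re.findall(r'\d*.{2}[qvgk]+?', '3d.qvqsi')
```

['3d.q']

A non-greedy quantifier consumes as few characters as it can — just enough that the remainder of the pattern still matches from where it stops; whatever follows it matches normally.
Since nothing is captured, `findall` lists the 1 matched substring directly.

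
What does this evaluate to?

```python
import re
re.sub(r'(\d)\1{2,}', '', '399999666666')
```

'3'

The backreference `\1` re-matches whatever the first group consumed, character for character.
Matches: at [1:6] → '99999'; at [6:12] → '666666'.
`sub` substitutes '' at each match site.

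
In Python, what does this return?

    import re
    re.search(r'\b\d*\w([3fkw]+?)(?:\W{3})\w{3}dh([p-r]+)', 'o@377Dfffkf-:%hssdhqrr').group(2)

'qrr'

The match spans [2:22] → '377Dfffkf-:%hssdhqrr'.
Captured: group 1 = 'fffkf', group 2 = 'qrr'.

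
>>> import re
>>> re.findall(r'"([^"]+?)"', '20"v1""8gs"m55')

['v1', '8gs']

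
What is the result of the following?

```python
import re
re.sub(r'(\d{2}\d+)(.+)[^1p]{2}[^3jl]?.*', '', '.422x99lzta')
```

Each match is replaced by ''.

'.'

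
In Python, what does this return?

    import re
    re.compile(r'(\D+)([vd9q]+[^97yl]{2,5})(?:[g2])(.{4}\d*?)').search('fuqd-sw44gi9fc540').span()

(0, 14)

The pattern matches one or more of a non-digit (captured); then one or more of one of [vd9q], then 2 to 5 of any character except [97yl] (captured); then one of [g2] (non-capturing group); then exactly 4 of any character, then zero or more of a digit (lazy) (captured).
The `?` after the quantifier makes it lazy — it takes as little as possible before letting the rest of the pattern try.
`search` walks the string left to right and returns the first match it finds.
The match spans [0:14] → 'fuqd-sw44gi9fc'.
Captured: group 1 = 'fuq', group 2 = 'd-sw44', group 3 = 'i9fc'.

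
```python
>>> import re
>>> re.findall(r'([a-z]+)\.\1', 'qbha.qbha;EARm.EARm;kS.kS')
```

['qbha']

A backreference is literal: `\1` must see the identical characters the first group matched.
`findall` collects group 1 from the one match (1 total).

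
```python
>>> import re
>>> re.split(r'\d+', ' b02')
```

The pattern matches one or more of a digit.
Matches to split on: at [2:4] → '02'.
The string is cut at each match, leaving 2 pieces.

[' b', '']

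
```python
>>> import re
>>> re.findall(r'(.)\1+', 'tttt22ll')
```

['t', '2', 'l']

`\1` is not a pattern — it's the concrete string captured by group 1, re-applied verbatim.
Walking the string: at [0:4] match 'tttt', group 1 = 't'; at [4:6] match '22', group 1 = '2'; at [6:8] match 'll', group 1 = 'l'.
Because there's exactly one group, `findall` drops the full match and keeps group 1 from each hit.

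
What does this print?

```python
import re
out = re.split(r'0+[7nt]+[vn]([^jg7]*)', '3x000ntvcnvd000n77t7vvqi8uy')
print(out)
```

Pattern: one or more of a literal '0', then one or more of one of [7nt], then one of [vn]; then zero or more of any character except [jg7] (captured).
Matches to split on: at [2:16] → '000ntvcnvd000n'.
`re.split` interleaves the captured-group text with the surrounding fragments.

['3x', 'cnvd000n', '77t7vvqi8uy']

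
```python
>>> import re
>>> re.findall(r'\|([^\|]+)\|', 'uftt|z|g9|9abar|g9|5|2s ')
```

['z', '9abar', '5']

Walking the string: at [4:7] match '|z|', group 1 = 'z'; at [9:16] match '|9abar|', group 1 = '9abar'; at [18:21] match '|5|', group 1 = '5'.
`findall` collects group 1 from each match (3 total).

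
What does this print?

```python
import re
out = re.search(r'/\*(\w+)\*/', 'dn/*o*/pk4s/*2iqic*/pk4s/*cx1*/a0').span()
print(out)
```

(2, 7)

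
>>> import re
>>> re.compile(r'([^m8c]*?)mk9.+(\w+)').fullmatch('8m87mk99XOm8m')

`fullmatch` succeeds only if the pattern covers the string from start to end.
Here there's no way to consume every character, so the call returns None.

None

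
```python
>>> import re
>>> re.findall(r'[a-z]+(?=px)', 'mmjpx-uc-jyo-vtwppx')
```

Lookahead/lookbehind check context without consuming it, so the matched span excludes the asserted characters.
No capturing groups, so `findall` returns the 2 full match strings.

['mmj', 'vtwp']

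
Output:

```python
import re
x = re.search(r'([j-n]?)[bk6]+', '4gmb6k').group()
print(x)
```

mb6k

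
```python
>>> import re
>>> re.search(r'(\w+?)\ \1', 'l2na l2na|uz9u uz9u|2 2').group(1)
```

'l2na'

After group 1 captures some text, `\1` only succeeds where that same text appears again.
Unlike `match`, `search` isn't anchored — it looks for the pattern anywhere in the string.
The match spans [0:9] → 'l2na l2na'.
Captured: group 1 = 'l2na'.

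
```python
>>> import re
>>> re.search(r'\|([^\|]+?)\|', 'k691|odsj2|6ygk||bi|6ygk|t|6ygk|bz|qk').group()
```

'|odsj2|'

`re.search` scans for the first position where the pattern succeeds.
The match spans [4:11] → '|odsj2|'.
Captured: group 1 = 'odsj2'.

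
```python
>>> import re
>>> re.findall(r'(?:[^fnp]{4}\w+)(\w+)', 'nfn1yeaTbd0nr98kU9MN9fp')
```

['p']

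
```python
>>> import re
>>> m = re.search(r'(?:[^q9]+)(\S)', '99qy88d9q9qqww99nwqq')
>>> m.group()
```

'y88d9'

This matches one or more of any character except [q9] (non-capturing group); then a non-whitespace character (captured).
`re.search` tries every starting position until one works.
The match spans [3:8] → 'y88d9'.
Captured: group 1 = '9'.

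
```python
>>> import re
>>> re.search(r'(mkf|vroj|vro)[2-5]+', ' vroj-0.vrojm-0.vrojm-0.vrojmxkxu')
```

None

Here nothing in the string fits, so the call returns None.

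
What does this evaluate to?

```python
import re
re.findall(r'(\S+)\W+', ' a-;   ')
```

['a-;']

Pattern: one or more of a non-whitespace character (captured); then one or more of a non-word character.
Matches: at [1:7] match 'a-;   ', group 1 = 'a-;'.
Because there's exactly one group, `findall` drops the full match and keeps group 1 from the one hit.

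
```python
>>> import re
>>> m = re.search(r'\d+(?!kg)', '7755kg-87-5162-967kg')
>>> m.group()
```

The negative lookahead/lookbehind blocks any match where the forbidden context is present.
The match spans [0:3] → '775'.

'775'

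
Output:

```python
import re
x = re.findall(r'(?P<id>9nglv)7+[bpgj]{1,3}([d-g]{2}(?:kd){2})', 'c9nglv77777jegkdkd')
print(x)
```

[('9nglv', 'egkdkd')]

Pattern: the literal '9n', then the literal 'glv' (captured as 'id'); then one or more of a literal '7', then 1 to 3 of one of [bpgj]; then exactly 2 of a character in [d-g], then the literal 'kd' repeated 2 times (captured).
Walking the string: at [1:18] match '9nglv77777jegkdkd', groups = ('9nglv', 'egkdkd').
`findall` packs the 2 group values into a tuple for every match.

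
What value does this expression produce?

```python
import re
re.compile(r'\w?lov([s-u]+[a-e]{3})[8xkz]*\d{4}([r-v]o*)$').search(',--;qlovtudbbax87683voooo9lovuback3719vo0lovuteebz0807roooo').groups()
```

('uteeb', 'roooo')

The pattern matches optionally a word character, then the literal 'l', then the literal 'ov'; then one or more of a character in [s-u], then exactly 3 of a character in [a-e] (captured); then zero or more of one of [8xkz], then exactly 4 of a digit; then a character in [r-v], then zero or more of a literal 'o' (captured); then anchored at the end.
`search` walks the string left to right and returns the first match it finds.
The match spans [40:59] → '0lovuteebz0807roooo'.
Captured: group 1 = 'uteeb', group 2 = 'roooo'.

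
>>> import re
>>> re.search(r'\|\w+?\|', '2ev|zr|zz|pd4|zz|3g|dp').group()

The match spans [3:7] → '|zr|'.

'|zr|'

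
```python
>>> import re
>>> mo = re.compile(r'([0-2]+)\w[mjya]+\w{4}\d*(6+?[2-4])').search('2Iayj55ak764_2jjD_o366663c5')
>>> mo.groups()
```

('2', '64')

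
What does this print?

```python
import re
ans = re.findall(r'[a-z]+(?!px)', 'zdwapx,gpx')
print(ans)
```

['zdwapx', 'gpx']

A negative assertion filters positions out without eating any characters.
Since nothing is captured, `findall` lists the 2 matched substrings directly.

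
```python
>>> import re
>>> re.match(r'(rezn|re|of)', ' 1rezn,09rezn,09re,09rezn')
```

None

`re.match` only tries the pattern at the start of the string.
Here the pattern fails at index 0, so the call returns None.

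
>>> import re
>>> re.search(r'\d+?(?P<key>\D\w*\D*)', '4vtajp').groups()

The pattern matches one or more of a digit (lazy); then a non-digit, then zero or more of a word character, then zero or more of a non-digit (captured as 'key').
`re.search` scans for the first position where the pattern succeeds.
The match spans [0:6] → '4vtajp'.
Captured: group 1 = 'vtajp'.

('vtajp',)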